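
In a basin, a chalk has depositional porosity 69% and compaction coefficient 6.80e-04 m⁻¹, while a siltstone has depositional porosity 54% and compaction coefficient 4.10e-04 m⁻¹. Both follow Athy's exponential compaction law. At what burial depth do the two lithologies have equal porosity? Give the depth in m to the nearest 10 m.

Working in km (1 km = 1000 m; c in km⁻¹ = c in m⁻¹ × 1000):
Set phi₀ₐ e^(−cₐd) = phi₀ᵦ e^(−cᵦd) ⇒ ln(phi₀ₐ/phi₀ᵦ) = (cₐ − cᵦ)·d
d = ln(0.69/0.54) / (0.68 − 0.41) = 0.2451 / 0.27 = 0.908 km

910 m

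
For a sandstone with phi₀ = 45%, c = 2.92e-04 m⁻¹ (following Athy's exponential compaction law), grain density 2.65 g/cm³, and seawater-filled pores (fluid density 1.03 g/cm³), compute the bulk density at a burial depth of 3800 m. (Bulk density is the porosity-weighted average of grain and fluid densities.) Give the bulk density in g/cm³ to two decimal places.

Working in km (1 km = 1000 m; c in km⁻¹ = c in m⁻¹ × 1000):
Porosity at depth: phi = 0.45·exp(−0.292×3.8) = 0.45×0.3297 = 0.1484
Bulk density: ρ_b = (1−phi)ρ_g + phi·ρ_f = 0.8516×2.65 + 0.1484×1.03
       = 2.257 + 0.153 = 2.410 g/cm³

2.41 g/cm³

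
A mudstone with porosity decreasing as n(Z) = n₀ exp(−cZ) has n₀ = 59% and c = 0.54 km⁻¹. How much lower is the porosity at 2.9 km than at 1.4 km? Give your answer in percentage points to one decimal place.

n(1.4) = 0.59·e^(−0.54×1.4) = 0.2770
n(2.9) = 0.59·e^(−0.54×2.9) = 0.1232
Δn = 0.2770 − 0.1232 = 0.1538

15.4 percentage points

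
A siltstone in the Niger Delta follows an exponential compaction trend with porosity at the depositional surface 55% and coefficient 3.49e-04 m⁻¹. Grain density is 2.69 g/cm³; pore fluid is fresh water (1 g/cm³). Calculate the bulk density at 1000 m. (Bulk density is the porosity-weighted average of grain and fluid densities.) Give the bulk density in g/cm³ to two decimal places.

Working in km (1 km = 1000 m; k in km⁻¹ = k in m⁻¹ × 1000):
Porosity at depth: phi = 0.55·exp(−0.349×1) = 0.55×0.7054 = 0.3880
Bulk density: ρ_b = (1−phi)ρ_g + phi·ρ_f = 0.6120×2.69 + 0.3880×1
       = 1.646 + 0.388 = 2.034 g/cm³

2.03 g/cm³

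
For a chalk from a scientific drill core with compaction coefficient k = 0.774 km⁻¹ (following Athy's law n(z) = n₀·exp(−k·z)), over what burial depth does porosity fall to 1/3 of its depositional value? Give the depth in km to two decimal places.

n/n₀ = 1/3 ⇒ exp(−k·z) = 1/3 ⇒ z = ln(3) / k
z = 1.0986 / 0.774 = 1.419 km

1.42 km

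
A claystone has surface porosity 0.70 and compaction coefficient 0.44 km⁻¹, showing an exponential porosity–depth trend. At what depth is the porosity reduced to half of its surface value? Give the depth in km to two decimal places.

n/n₀ = 1/2 ⇒ exp(−β·z) = 1/2 ⇒ z = ln(2) / β
z = 0.6931 / 0.44 = 1.575 km

1.58 km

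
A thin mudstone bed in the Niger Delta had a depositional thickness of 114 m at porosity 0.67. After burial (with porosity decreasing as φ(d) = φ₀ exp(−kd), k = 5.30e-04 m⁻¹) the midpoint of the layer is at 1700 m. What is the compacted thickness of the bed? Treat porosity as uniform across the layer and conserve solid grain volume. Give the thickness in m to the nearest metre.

52 m

Working in km (1 km = 1000 m; k in km⁻¹ = k in m⁻¹ × 1000):
Porosity at 1.7 km: φ = 0.67·exp(−0.53×1.7) = 0.2721
Solid-volume conservation: h(1−φ) = h₀(1−φ₀) ⇒ h = h₀·(1−φ₀)/(1−φ)
h = 0.114 × (1 − 0.67)/(1 − 0.2721) = 0.114 × 0.4534 = 0.0517 km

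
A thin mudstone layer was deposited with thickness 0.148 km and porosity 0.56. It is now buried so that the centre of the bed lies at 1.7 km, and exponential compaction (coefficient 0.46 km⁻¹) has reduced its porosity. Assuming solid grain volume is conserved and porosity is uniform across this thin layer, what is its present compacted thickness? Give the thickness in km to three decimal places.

Porosity at 1.7 km: φ = 0.56·exp(−0.46×1.7) = 0.2562
Solid-volume conservation: h(1−φ) = h₀(1−φ₀) ⇒ h = h₀·(1−φ₀)/(1−φ)
h = 0.148 × (1 − 0.56)/(1 − 0.2562) = 0.148 × 0.5916 = 0.0875 km

0.088 km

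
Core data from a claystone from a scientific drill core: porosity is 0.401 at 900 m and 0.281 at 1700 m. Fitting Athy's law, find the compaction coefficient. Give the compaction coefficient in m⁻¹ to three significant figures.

Working in km (1 km = 1000 m; k in km⁻¹ = k in m⁻¹ × 1000):
Athy: n(z) = n₀ e^(−kz) ⇒ n₁/n₂ = e^{k(z₂−z₁)} ⇒ k = ln(n₁/n₂)/(z₂−z₁)
k = ln(0.401/0.281) / (1.7 − 0.9) = ln(1.427) / 0.8 = 0.3556 / 0.8 = 0.4445 km⁻¹

0.000445 m⁻¹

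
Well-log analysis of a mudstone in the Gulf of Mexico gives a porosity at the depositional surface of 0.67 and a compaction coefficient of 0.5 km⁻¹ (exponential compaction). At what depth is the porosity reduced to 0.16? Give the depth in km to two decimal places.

2.86 km

Invert Athy's law: z = ln(phi₀/phi) / c
z = ln(0.67/0.16) / 0.5 = ln(4.188) / 0.5 = 1.4321 / 0.5 = 2.864 km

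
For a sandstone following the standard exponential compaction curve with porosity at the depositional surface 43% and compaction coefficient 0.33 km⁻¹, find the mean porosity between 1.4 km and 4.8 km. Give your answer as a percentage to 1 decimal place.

⟨phi⟩ = (1/(Z₂−Z₁)) ∫ phi₀ e^(−βZ) dZ = phi₀·(e^(−β·Z₁) − e^(−β·Z₂)) / (β·(Z₂−Z₁))
e^(−0.33×1.4) = 0.6300; e^(−0.33×4.8) = 0.2052
⟨phi⟩ = 0.43 × (0.6300 − 0.2052) / (0.33 × 3.4) = 0.43 × 0.3787 = 0.1628

16.3%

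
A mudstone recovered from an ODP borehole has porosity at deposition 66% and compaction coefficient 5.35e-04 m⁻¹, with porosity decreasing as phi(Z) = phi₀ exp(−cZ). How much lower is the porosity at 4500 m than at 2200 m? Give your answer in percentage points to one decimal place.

14.4 percentage points

Working in km (1 km = 1000 m; c in km⁻¹ = c in m⁻¹ × 1000):
phi(2.2) = 0.66·e^(−0.535×2.2) = 0.2034
phi(4.5) = 0.66·e^(−0.535×4.5) = 0.0594
Δphi = 0.2034 − 0.0594 = 0.1440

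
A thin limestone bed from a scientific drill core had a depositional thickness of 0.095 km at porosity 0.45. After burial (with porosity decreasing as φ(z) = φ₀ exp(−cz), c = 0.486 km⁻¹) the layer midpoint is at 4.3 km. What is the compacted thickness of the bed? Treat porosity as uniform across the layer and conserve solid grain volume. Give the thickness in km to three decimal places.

0.055 km

Porosity at 4.3 km: φ = 0.45·exp(−0.486×4.3) = 0.0557
Solid-volume conservation: h(1−φ) = h₀(1−φ₀) ⇒ h = h₀·(1−φ₀)/(1−φ)
h = 0.095 × (1 − 0.45)/(1 − 0.0557) = 0.095 × 0.5824 = 0.0553 km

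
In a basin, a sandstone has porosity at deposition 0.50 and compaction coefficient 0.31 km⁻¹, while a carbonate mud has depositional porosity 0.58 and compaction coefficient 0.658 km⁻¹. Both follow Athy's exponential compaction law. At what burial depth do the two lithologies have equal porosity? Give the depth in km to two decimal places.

Set φ₀ₐ e^(−cₐz) = φ₀ᵦ e^(−cᵦz) ⇒ ln(φ₀ₐ/φ₀ᵦ) = (cₐ − cᵦ)·z
z = ln(0.5/0.58) / (0.31 − 0.658) = -0.1484 / -0.348 = 0.426 km

0.43 km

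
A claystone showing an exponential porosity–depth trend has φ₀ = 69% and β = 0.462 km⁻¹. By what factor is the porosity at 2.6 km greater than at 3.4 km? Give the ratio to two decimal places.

φ(Z₁)/φ(Z₂) = e^(−β·Z₁)/e^(−β·Z₂) = e^{β(Z₂−Z₁)}
= exp(0.462 × 0.8) = exp(0.3696) = 1.4472

1.45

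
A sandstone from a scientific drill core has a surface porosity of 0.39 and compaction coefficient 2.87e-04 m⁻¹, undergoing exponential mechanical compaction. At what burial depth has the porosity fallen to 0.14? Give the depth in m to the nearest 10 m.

Working in km (1 km = 1000 m; c in km⁻¹ = c in m⁻¹ × 1000):
Invert Athy's law: Z = ln(phi₀/phi) / c
Z = ln(0.39/0.14) / 0.287 = ln(2.786) / 0.287 = 1.0245 / 0.287 = 3.570 km

3570 m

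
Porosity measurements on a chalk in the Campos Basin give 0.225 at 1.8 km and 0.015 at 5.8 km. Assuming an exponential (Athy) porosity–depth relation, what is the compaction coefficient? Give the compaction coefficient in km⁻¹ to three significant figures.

0.677 km⁻¹

Athy: phi(d) = phi₀ e^(−kd) ⇒ phi₁/phi₂ = e^{k(d₂−d₁)} ⇒ k = ln(phi₁/phi₂)/(d₂−d₁)
k = ln(0.225/0.015) / (5.8 − 1.8) = ln(15) / 4 = 2.7081 / 4 = 0.677 km⁻¹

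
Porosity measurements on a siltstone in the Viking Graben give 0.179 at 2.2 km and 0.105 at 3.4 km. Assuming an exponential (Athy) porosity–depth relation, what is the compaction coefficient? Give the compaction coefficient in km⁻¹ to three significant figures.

0.445 km⁻¹

Athy: phi(z) = phi₀ e^(−βz) ⇒ phi₁/phi₂ = e^{β(z₂−z₁)} ⇒ β = ln(phi₁/phi₂)/(z₂−z₁)
β = ln(0.179/0.105) / (3.4 − 2.2) = ln(1.705) / 1.2 = 0.5334 / 1.2 = 0.4445 km⁻¹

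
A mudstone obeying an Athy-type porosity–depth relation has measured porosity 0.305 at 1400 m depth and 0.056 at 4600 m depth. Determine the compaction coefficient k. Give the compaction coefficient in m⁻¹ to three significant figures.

0.000530 m⁻¹

Working in km (1 km = 1000 m; k in km⁻¹ = k in m⁻¹ × 1000):
Athy: phi(Z) = phi₀ e^(−kZ) ⇒ phi₁/phi₂ = e^{k(Z₂−Z₁)} ⇒ k = ln(phi₁/phi₂)/(Z₂−Z₁)
k = ln(0.305/0.056) / (4.6 − 1.4) = ln(5.446) / 3.2 = 1.6950 / 3.2 = 0.5297 km⁻¹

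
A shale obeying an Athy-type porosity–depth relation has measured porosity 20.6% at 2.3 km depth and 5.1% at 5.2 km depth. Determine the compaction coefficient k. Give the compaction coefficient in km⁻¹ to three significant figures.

Athy: φ(d) = φ₀ e^(−kd) ⇒ φ₁/φ₂ = e^{k(d₂−d₁)} ⇒ k = ln(φ₁/φ₂)/(d₂−d₁)
k = ln(0.206/0.051) / (5.2 − 2.3) = ln(4.039) / 2.9 = 1.3961 / 2.9 = 0.4814 km⁻¹

0.481 km⁻¹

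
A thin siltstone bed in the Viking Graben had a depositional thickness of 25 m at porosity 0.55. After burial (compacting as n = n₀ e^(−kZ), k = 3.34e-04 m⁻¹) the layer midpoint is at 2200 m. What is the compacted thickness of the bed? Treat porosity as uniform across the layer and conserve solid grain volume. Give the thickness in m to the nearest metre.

Working in km (1 km = 1000 m; k in km⁻¹ = k in m⁻¹ × 1000):
Porosity at 2.2 km: n = 0.55·exp(−0.334×2.2) = 0.2638
Solid-volume conservation: h(1−n) = h₀(1−n₀) ⇒ h = h₀·(1−n₀)/(1−n)
h = 0.025 × (1 − 0.55)/(1 − 0.2638) = 0.025 × 0.6112 = 0.0153 km

15 m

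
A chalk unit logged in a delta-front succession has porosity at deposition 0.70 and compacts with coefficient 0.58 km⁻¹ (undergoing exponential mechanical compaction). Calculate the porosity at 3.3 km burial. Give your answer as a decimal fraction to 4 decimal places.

0.1032

n = n₀·exp(−k·d) = 0.7 × exp(−0.58 × 3.3) = 0.7 × exp(−1.914)
  = 0.7 × 0.1475 = 0.1032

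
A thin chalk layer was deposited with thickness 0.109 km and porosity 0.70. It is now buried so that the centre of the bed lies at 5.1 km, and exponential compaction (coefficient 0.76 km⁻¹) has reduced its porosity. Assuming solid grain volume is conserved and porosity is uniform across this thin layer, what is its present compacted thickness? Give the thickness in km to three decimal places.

0.033 km

Porosity at 5.1 km: phi = 0.7·exp(−0.76×5.1) = 0.0145
Solid-volume conservation: h(1−phi) = h₀(1−phi₀) ⇒ h = h₀·(1−phi₀)/(1−phi)
h = 0.109 × (1 − 0.7)/(1 − 0.0145) = 0.109 × 0.3044 = 0.0332 km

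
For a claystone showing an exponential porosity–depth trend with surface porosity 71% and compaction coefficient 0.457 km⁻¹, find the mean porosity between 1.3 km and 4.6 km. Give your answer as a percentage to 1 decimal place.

20.2%

⟨φ⟩ = (1/(Z₂−Z₁)) ∫ φ₀ e^(−βZ) dZ = φ₀·(e^(−β·Z₁) − e^(−β·Z₂)) / (β·(Z₂−Z₁))
e^(−0.457×1.3) = 0.5521; e^(−0.457×4.6) = 0.1222
⟨φ⟩ = 0.71 × (0.5521 − 0.1222) / (0.457 × 3.3) = 0.71 × 0.2850 = 0.2024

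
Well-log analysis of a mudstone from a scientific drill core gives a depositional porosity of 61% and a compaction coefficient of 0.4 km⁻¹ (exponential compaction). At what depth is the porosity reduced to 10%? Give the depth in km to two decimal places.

Invert Athy's law: d = ln(φ₀/φ) / c
d = ln(0.61/0.1) / 0.4 = ln(6.1) / 0.4 = 1.8083 / 0.4 = 4.521 km

4.52 km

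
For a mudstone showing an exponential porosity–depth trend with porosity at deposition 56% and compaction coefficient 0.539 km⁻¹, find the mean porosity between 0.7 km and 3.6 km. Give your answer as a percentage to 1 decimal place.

19.4%

⟨n⟩ = (1/(Z₂−Z₁)) ∫ n₀ e^(−βZ) dZ = n₀·(e^(−β·Z₁) − e^(−β·Z₂)) / (β·(Z₂−Z₁))
e^(−0.539×0.7) = 0.6857; e^(−0.539×3.6) = 0.1436
⟨n⟩ = 0.56 × (0.6857 − 0.1436) / (0.539 × 2.9) = 0.56 × 0.3468 = 0.1942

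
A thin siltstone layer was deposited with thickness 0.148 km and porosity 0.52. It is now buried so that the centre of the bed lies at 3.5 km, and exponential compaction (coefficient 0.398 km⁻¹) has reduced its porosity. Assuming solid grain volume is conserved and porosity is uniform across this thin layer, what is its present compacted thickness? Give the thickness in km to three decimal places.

Porosity at 3.5 km: φ = 0.52·exp(−0.398×3.5) = 0.1291
Solid-volume conservation: h(1−φ) = h₀(1−φ₀) ⇒ h = h₀·(1−φ₀)/(1−φ)
h = 0.148 × (1 − 0.52)/(1 − 0.1291) = 0.148 × 0.5512 = 0.0816 km

0.082 km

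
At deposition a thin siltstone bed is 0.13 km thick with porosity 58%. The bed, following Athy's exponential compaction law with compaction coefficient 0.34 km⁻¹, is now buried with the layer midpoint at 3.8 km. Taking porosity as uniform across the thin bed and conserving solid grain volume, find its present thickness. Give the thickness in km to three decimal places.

0.065 km

Porosity at 3.8 km: φ = 0.58·exp(−0.34×3.8) = 0.1593
Solid-volume conservation: h(1−φ) = h₀(1−φ₀) ⇒ h = h₀·(1−φ₀)/(1−φ)
h = 0.13 × (1 − 0.58)/(1 − 0.1593) = 0.13 × 0.4996 = 0.0649 km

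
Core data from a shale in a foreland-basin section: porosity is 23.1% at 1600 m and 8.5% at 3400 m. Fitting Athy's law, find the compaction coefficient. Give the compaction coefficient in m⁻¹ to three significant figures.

Working in km (1 km = 1000 m; β in km⁻¹ = β in m⁻¹ × 1000):
Athy: phi(Z) = phi₀ e^(−βZ) ⇒ phi₁/phi₂ = e^{β(Z₂−Z₁)} ⇒ β = ln(phi₁/phi₂)/(Z₂−Z₁)
β = ln(0.231/0.085) / (3.4 − 1.6) = ln(2.718) / 1.8 = 0.9998 / 1.8 = 0.5554 km⁻¹

0.000555 m⁻¹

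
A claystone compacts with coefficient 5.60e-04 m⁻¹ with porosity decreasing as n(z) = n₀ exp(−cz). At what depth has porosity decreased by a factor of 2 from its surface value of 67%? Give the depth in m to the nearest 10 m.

Working in km (1 km = 1000 m; c in km⁻¹ = c in m⁻¹ × 1000):
n/n₀ = 1/2 ⇒ exp(−c·z) = 1/2 ⇒ z = ln(2) / c
z = 0.6931 / 0.56 = 1.238 km

1240 m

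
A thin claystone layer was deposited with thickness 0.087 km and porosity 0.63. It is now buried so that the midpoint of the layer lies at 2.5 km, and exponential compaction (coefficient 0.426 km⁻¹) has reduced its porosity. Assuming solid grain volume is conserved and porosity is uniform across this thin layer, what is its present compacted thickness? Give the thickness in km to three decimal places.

Porosity at 2.5 km: phi = 0.63·exp(−0.426×2.5) = 0.2172
Solid-volume conservation: h(1−phi) = h₀(1−phi₀) ⇒ h = h₀·(1−phi₀)/(1−phi)
h = 0.087 × (1 − 0.63)/(1 − 0.2172) = 0.087 × 0.4726 = 0.0411 km

0.041 km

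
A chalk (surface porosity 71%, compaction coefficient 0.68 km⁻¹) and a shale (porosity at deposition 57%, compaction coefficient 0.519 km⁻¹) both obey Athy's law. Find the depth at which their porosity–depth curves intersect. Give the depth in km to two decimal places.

Set φ₀ₐ e^(−βₐd) = φ₀ᵦ e^(−βᵦd) ⇒ ln(φ₀ₐ/φ₀ᵦ) = (βₐ − βᵦ)·d
d = ln(0.71/0.57) / (0.68 − 0.519) = 0.2196 / 0.161 = 1.364 km

1.36 km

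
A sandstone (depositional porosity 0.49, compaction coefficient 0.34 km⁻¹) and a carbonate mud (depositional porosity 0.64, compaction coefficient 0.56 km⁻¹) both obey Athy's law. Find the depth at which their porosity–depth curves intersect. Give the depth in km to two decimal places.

Set n₀ₐ e^(−kₐz) = n₀ᵦ e^(−kᵦz) ⇒ ln(n₀ₐ/n₀ᵦ) = (kₐ − kᵦ)·z
z = ln(0.49/0.64) / (0.34 − 0.56) = -0.2671 / -0.22 = 1.214 km

1.21 km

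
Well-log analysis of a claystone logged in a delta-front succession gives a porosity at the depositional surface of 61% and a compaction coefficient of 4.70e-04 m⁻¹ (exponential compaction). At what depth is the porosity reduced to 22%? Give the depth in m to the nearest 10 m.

Working in km (1 km = 1000 m; k in km⁻¹ = k in m⁻¹ × 1000):
Invert Athy's law: Z = ln(phi₀/phi) / k
Z = ln(0.61/0.22) / 0.47 = ln(2.773) / 0.47 = 1.0198 / 0.47 = 2.170 km

2170 m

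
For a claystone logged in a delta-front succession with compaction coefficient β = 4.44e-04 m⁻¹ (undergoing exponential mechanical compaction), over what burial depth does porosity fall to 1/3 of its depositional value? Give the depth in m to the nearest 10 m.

Working in km (1 km = 1000 m; β in km⁻¹ = β in m⁻¹ × 1000):
n/n₀ = 1/3 ⇒ exp(−β·d) = 1/3 ⇒ d = ln(3) / β
d = 1.0986 / 0.444 = 2.474 km

2470 m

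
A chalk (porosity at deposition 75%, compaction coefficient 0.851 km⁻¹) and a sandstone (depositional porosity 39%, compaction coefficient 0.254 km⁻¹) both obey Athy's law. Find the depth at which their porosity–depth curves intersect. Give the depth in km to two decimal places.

1.10 km

Set phi₀ₐ e^(−βₐd) = phi₀ᵦ e^(−βᵦd) ⇒ ln(phi₀ₐ/phi₀ᵦ) = (βₐ − βᵦ)·d
d = ln(0.75/0.39) / (0.851 − 0.254) = 0.6539 / 0.597 = 1.095 km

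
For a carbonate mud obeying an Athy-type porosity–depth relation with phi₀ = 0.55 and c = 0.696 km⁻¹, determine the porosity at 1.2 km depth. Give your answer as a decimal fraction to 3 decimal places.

phi = phi₀·exp(−c·Z) = 0.55 × exp(−0.696 × 1.2) = 0.55 × exp(−0.8352)
  = 0.55 × 0.4338 = 0.2386

0.239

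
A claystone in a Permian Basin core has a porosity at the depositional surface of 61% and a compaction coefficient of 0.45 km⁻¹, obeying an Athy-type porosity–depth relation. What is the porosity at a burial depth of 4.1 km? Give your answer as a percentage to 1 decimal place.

9.6%

φ = φ₀·exp(−k·d) = 0.61 × exp(−0.45 × 4.1) = 0.61 × exp(−1.845)
  = 0.61 × 0.1580 = 0.0964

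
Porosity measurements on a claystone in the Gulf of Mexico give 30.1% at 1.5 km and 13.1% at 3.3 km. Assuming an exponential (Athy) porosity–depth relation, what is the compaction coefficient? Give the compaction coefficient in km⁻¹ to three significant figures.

0.462 km⁻¹

Athy: phi(Z) = phi₀ e^(−kZ) ⇒ phi₁/phi₂ = e^{k(Z₂−Z₁)} ⇒ k = ln(phi₁/phi₂)/(Z₂−Z₁)
k = ln(0.301/0.131) / (3.3 − 1.5) = ln(2.298) / 1.8 = 0.8319 / 1.8 = 0.4622 km⁻¹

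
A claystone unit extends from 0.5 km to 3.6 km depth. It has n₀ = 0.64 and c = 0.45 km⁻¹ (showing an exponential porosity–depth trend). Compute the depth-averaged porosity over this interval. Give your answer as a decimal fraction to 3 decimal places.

⟨n⟩ = (1/(d₂−d₁)) ∫ n₀ e^(−cd) dd = n₀·(e^(−c·d₁) − e^(−c·d₂)) / (c·(d₂−d₁))
e^(−0.45×0.5) = 0.7985; e^(−0.45×3.6) = 0.1979
⟨n⟩ = 0.64 × (0.7985 − 0.1979) / (0.45 × 3.1) = 0.64 × 0.4306 = 0.2756

0.276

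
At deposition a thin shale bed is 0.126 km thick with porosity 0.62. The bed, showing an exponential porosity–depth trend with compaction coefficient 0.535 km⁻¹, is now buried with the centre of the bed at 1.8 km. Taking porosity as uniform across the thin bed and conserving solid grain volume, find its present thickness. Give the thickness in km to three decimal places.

0.063 km

Porosity at 1.8 km: φ = 0.62·exp(−0.535×1.8) = 0.2367
Solid-volume conservation: h(1−φ) = h₀(1−φ₀) ⇒ h = h₀·(1−φ₀)/(1−φ)
h = 0.126 × (1 − 0.62)/(1 − 0.2367) = 0.126 × 0.4978 = 0.0627 km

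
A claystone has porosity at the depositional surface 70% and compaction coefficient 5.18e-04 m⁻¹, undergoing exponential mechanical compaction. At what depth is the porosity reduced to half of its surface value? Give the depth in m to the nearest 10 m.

Working in km (1 km = 1000 m; β in km⁻¹ = β in m⁻¹ × 1000):
φ/φ₀ = 1/2 ⇒ exp(−β·z) = 1/2 ⇒ z = ln(2) / β
z = 0.6931 / 0.518 = 1.338 km

1340 m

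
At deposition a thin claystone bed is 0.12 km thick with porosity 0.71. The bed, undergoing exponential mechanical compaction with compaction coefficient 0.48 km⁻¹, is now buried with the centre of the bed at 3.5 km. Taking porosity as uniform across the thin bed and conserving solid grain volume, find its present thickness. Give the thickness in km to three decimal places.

Porosity at 3.5 km: phi = 0.71·exp(−0.48×3.5) = 0.1323
Solid-volume conservation: h(1−phi) = h₀(1−phi₀) ⇒ h = h₀·(1−phi₀)/(1−phi)
h = 0.12 × (1 − 0.71)/(1 − 0.1323) = 0.12 × 0.3342 = 0.0401 km

0.040 km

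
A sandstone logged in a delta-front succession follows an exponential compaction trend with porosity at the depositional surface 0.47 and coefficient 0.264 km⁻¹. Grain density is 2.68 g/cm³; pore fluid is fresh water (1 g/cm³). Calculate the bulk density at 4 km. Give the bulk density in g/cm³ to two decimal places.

Porosity at depth: φ = 0.47·exp(−0.264×4) = 0.47×0.3478 = 0.1635
Bulk density: ρ_b = (1−φ)ρ_g + φ·ρ_f = 0.8365×2.68 + 0.1635×1
       = 2.242 + 0.163 = 2.405 g/cm³

2.41 g/cm³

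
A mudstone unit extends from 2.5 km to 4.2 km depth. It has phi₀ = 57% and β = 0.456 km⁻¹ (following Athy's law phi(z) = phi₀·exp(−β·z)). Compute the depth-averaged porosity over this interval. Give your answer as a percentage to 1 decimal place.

12.7%

⟨phi⟩ = (1/(z₂−z₁)) ∫ phi₀ e^(−βz) dz = phi₀·(e^(−β·z₁) − e^(−β·z₂)) / (β·(z₂−z₁))
e^(−0.456×2.5) = 0.3198; e^(−0.456×4.2) = 0.1473
⟨phi⟩ = 0.57 × (0.3198 − 0.1473) / (0.456 × 1.7) = 0.57 × 0.2225 = 0.1268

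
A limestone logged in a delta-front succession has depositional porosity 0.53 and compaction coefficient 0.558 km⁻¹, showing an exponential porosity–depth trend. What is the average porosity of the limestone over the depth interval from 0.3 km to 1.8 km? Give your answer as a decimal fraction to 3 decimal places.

⟨n⟩ = (1/(z₂−z₁)) ∫ n₀ e^(−βz) dz = n₀·(e^(−β·z₁) − e^(−β·z₂)) / (β·(z₂−z₁))
e^(−0.558×0.3) = 0.8459; e^(−0.558×1.8) = 0.3663
⟨n⟩ = 0.53 × (0.8459 − 0.3663) / (0.558 × 1.5) = 0.53 × 0.5730 = 0.3037

0.304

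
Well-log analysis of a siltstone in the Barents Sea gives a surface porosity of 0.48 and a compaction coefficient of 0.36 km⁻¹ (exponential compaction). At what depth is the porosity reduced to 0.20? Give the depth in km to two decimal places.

Invert Athy's law: z = ln(n₀/n) / c
z = ln(0.48/0.2) / 0.36 = ln(2.4) / 0.36 = 0.8755 / 0.36 = 2.432 km

2.43 km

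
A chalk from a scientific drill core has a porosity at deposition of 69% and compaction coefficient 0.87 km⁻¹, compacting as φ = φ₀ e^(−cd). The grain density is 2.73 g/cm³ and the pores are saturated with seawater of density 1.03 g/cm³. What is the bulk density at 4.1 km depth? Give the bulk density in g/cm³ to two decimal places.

Porosity at depth: φ = 0.69·exp(−0.87×4.1) = 0.69×0.0282 = 0.0195
Bulk density: ρ_b = (1−φ)ρ_g + φ·ρ_f = 0.9805×2.73 + 0.0195×1.03
       = 2.677 + 0.020 = 2.697 g/cm³

2.70 g/cm³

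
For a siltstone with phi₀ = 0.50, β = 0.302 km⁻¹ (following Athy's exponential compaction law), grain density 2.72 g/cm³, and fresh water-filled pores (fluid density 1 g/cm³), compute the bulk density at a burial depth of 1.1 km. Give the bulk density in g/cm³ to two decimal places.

2.10 g/cm³

Porosity at depth: phi = 0.5·exp(−0.302×1.1) = 0.5×0.7173 = 0.3587
Bulk density: ρ_b = (1−phi)ρ_g + phi·ρ_f = 0.6413×2.72 + 0.3587×1
       = 1.744 + 0.359 = 2.103 g/cm³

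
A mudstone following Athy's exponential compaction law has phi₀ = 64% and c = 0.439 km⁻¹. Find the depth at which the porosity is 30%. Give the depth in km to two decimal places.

Invert Athy's law: z = ln(phi₀/phi) / c
z = ln(0.64/0.3) / 0.439 = ln(2.133) / 0.439 = 0.7577 / 0.439 = 1.726 km

1.73 km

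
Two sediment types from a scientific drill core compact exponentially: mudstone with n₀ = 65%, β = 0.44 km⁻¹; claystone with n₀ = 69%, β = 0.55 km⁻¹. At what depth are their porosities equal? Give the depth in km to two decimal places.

Set n₀ₐ e^(−βₐZ) = n₀ᵦ e^(−βᵦZ) ⇒ ln(n₀ₐ/n₀ᵦ) = (βₐ − βᵦ)·Z
Z = ln(0.65/0.69) / (0.44 − 0.55) = -0.0597 / -0.11 = 0.543 km

0.54 km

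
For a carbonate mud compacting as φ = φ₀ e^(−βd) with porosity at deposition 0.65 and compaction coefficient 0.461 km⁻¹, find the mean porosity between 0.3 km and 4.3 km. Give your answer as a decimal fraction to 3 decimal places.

0.258

⟨φ⟩ = (1/(d₂−d₁)) ∫ φ₀ e^(−βd) dd = φ₀·(e^(−β·d₁) − e^(−β·d₂)) / (β·(d₂−d₁))
e^(−0.461×0.3) = 0.8708; e^(−0.461×4.3) = 0.1378
⟨φ⟩ = 0.65 × (0.8708 − 0.1378) / (0.461 × 4) = 0.65 × 0.3976 = 0.2584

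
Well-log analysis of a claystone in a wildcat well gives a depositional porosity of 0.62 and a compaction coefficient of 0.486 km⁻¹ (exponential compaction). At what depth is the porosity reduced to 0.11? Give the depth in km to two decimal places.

Invert Athy's law: d = ln(n₀/n) / k
d = ln(0.62/0.11) / 0.486 = ln(5.636) / 0.486 = 1.7292 / 0.486 = 3.558 km

3.56 km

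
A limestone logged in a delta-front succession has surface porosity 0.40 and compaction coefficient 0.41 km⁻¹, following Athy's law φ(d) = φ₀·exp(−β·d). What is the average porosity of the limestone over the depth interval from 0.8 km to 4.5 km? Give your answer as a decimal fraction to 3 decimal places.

0.148

⟨φ⟩ = (1/(d₂−d₁)) ∫ φ₀ e^(−βd) dd = φ₀·(e^(−β·d₁) − e^(−β·d₂)) / (β·(d₂−d₁))
e^(−0.41×0.8) = 0.7204; e^(−0.41×4.5) = 0.1580
⟨φ⟩ = 0.4 × (0.7204 − 0.1580) / (0.41 × 3.7) = 0.4 × 0.3707 = 0.1483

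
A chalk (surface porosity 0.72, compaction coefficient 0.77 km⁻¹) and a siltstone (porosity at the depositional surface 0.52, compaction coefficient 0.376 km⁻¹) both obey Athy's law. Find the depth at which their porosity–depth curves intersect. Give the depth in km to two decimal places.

0.83 km

Set φ₀ₐ e^(−kₐz) = φ₀ᵦ e^(−kᵦz) ⇒ ln(φ₀ₐ/φ₀ᵦ) = (kₐ − kᵦ)·z
z = ln(0.72/0.52) / (0.77 − 0.376) = 0.3254 / 0.394 = 0.826 km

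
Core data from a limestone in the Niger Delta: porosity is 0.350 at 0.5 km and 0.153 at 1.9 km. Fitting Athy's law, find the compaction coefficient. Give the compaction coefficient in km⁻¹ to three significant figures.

Athy: n(z) = n₀ e^(−kz) ⇒ n₁/n₂ = e^{k(z₂−z₁)} ⇒ k = ln(n₁/n₂)/(z₂−z₁)
k = ln(0.35/0.153) / (1.9 − 0.5) = ln(2.288) / 1.4 = 0.8275 / 1.4 = 0.5911 km⁻¹

0.591 km⁻¹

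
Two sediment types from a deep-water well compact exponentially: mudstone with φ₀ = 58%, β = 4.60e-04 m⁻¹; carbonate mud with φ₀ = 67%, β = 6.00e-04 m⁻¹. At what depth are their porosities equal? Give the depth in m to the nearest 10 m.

Working in km (1 km = 1000 m; β in km⁻¹ = β in m⁻¹ × 1000):
Set φ₀ₐ e^(−βₐz) = φ₀ᵦ e^(−βᵦz) ⇒ ln(φ₀ₐ/φ₀ᵦ) = (βₐ − βᵦ)·z
z = ln(0.58/0.67) / (0.46 − 0.6) = -0.1442 / -0.14 = 1.030 km

1030 m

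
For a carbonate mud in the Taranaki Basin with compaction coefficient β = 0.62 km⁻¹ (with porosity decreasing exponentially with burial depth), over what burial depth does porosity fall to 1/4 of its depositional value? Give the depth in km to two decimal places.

phi/phi₀ = 1/4 ⇒ exp(−β·d) = 1/4 ⇒ d = ln(4) / β
d = 1.3863 / 0.62 = 2.236 km

2.24 km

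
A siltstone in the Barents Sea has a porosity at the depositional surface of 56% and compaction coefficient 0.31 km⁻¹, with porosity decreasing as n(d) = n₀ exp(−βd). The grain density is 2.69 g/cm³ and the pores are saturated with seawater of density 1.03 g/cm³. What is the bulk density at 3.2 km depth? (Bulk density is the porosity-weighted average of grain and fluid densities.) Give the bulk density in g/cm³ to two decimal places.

2.35 g/cm³

Porosity at depth: n = 0.56·exp(−0.31×3.2) = 0.56×0.3708 = 0.2077
Bulk density: ρ_b = (1−n)ρ_g + n·ρ_f = 0.7923×2.69 + 0.2077×1.03
       = 2.131 + 0.214 = 2.345 g/cm³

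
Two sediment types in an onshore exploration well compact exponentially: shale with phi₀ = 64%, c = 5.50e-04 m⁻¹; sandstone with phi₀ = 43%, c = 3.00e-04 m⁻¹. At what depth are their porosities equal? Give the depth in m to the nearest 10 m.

Working in km (1 km = 1000 m; c in km⁻¹ = c in m⁻¹ × 1000):
Set phi₀ₐ e^(−cₐz) = phi₀ᵦ e^(−cᵦz) ⇒ ln(phi₀ₐ/phi₀ᵦ) = (cₐ − cᵦ)·z
z = ln(0.64/0.43) / (0.55 − 0.3) = 0.3977 / 0.25 = 1.591 km

1590 m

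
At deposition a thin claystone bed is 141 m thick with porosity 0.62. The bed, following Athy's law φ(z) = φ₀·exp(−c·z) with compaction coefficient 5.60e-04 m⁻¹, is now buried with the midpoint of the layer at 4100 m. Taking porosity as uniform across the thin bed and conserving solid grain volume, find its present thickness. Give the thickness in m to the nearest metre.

57 m

Working in km (1 km = 1000 m; c in km⁻¹ = c in m⁻¹ × 1000):
Porosity at 4.1 km: φ = 0.62·exp(−0.56×4.1) = 0.0624
Solid-volume conservation: h(1−φ) = h₀(1−φ₀) ⇒ h = h₀·(1−φ₀)/(1−φ)
h = 0.141 × (1 − 0.62)/(1 − 0.0624) = 0.141 × 0.4053 = 0.0571 km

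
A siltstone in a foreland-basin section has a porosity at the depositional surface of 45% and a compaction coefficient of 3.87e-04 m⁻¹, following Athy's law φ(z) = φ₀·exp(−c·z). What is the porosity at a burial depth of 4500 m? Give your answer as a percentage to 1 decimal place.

Working in km (1 km = 1000 m; c in km⁻¹ = c in m⁻¹ × 1000):
φ = φ₀·exp(−c·z) = 0.45 × exp(−0.387 × 4.5) = 0.45 × exp(−1.742)
  = 0.45 × 0.1753 = 0.0789

7.9%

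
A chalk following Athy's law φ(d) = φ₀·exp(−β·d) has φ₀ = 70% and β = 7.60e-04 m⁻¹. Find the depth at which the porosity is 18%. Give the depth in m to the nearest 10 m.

Working in km (1 km = 1000 m; β in km⁻¹ = β in m⁻¹ × 1000):
Invert Athy's law: d = ln(φ₀/φ) / β
d = ln(0.7/0.18) / 0.76 = ln(3.889) / 0.76 = 1.3581 / 0.76 = 1.787 km

1790 m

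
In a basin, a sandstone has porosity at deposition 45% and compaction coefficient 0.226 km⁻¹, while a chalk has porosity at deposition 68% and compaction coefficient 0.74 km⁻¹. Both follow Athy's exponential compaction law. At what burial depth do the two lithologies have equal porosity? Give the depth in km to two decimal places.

Set φ₀ₐ e^(−βₐd) = φ₀ᵦ e^(−βᵦd) ⇒ ln(φ₀ₐ/φ₀ᵦ) = (βₐ − βᵦ)·d
d = ln(0.45/0.68) / (0.226 − 0.74) = -0.4128 / -0.514 = 0.803 km

0.80 km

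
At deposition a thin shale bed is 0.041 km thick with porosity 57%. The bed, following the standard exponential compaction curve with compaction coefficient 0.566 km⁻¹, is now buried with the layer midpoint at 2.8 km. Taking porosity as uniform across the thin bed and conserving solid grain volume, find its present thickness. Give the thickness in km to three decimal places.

0.020 km

Porosity at 2.8 km: phi = 0.57·exp(−0.566×2.8) = 0.1168
Solid-volume conservation: h(1−phi) = h₀(1−phi₀) ⇒ h = h₀·(1−phi₀)/(1−phi)
h = 0.041 × (1 − 0.57)/(1 − 0.1168) = 0.041 × 0.4869 = 0.0200 km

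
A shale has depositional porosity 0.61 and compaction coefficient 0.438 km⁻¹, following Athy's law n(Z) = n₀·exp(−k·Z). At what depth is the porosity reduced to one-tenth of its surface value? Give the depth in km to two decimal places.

5.26 km

n/n₀ = 1/10 ⇒ exp(−k·Z) = 1/10 ⇒ Z = ln(10) / k
Z = 2.3026 / 0.438 = 5.257 km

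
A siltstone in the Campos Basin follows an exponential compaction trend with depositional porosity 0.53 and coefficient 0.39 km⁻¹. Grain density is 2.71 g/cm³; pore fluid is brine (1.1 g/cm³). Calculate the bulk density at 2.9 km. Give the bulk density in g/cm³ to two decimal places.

2.43 g/cm³

Porosity at depth: phi = 0.53·exp(−0.39×2.9) = 0.53×0.3227 = 0.1710
Bulk density: ρ_b = (1−phi)ρ_g + phi·ρ_f = 0.8290×2.71 + 0.1710×1.1
       = 2.246 + 0.188 = 2.435 g/cm³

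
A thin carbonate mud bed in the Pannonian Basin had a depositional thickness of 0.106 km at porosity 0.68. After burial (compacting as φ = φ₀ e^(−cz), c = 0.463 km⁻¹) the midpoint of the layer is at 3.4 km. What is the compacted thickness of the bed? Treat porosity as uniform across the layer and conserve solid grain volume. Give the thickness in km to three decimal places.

0.039 km

Porosity at 3.4 km: φ = 0.68·exp(−0.463×3.4) = 0.1409
Solid-volume conservation: h(1−φ) = h₀(1−φ₀) ⇒ h = h₀·(1−φ₀)/(1−φ)
h = 0.106 × (1 − 0.68)/(1 − 0.1409) = 0.106 × 0.3725 = 0.0395 km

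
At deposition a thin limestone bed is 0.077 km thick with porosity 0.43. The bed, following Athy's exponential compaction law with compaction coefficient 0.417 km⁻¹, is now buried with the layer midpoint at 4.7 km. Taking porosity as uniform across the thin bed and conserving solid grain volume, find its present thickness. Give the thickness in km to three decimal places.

0.047 km

Porosity at 4.7 km: n = 0.43·exp(−0.417×4.7) = 0.0606
Solid-volume conservation: h(1−n) = h₀(1−n₀) ⇒ h = h₀·(1−n₀)/(1−n)
h = 0.077 × (1 − 0.43)/(1 − 0.0606) = 0.077 × 0.6068 = 0.0467 km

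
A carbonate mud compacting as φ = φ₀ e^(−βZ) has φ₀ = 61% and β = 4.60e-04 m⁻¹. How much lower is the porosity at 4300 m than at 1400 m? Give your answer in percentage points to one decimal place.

Working in km (1 km = 1000 m; β in km⁻¹ = β in m⁻¹ × 1000):
φ(1.4) = 0.61·e^(−0.46×1.4) = 0.3204
φ(4.3) = 0.61·e^(−0.46×4.3) = 0.0844
Δφ = 0.3204 − 0.0844 = 0.2360

23.6 percentage points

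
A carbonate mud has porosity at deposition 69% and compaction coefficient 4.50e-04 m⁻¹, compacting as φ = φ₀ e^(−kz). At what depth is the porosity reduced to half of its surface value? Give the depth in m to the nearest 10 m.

Working in km (1 km = 1000 m; k in km⁻¹ = k in m⁻¹ × 1000):
φ/φ₀ = 1/2 ⇒ exp(−k·z) = 1/2 ⇒ z = ln(2) / k
z = 0.6931 / 0.45 = 1.540 km

1540 m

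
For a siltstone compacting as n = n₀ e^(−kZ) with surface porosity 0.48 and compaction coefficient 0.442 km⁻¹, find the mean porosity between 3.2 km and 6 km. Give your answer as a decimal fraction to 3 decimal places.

⟨n⟩ = (1/(Z₂−Z₁)) ∫ n₀ e^(−kZ) dZ = n₀·(e^(−k·Z₁) − e^(−k·Z₂)) / (k·(Z₂−Z₁))
e^(−0.442×3.2) = 0.2431; e^(−0.442×6) = 0.0705
⟨n⟩ = 0.48 × (0.2431 − 0.0705) / (0.442 × 2.8) = 0.48 × 0.1394 = 0.0669

0.067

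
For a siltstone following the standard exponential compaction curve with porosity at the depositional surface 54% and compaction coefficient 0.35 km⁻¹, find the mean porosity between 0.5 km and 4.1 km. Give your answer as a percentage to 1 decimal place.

⟨phi⟩ = (1/(z₂−z₁)) ∫ phi₀ e^(−cz) dz = phi₀·(e^(−c·z₁) − e^(−c·z₂)) / (c·(z₂−z₁))
e^(−0.35×0.5) = 0.8395; e^(−0.35×4.1) = 0.2381
⟨phi⟩ = 0.54 × (0.8395 − 0.2381) / (0.35 × 3.6) = 0.54 × 0.4773 = 0.2577

25.8%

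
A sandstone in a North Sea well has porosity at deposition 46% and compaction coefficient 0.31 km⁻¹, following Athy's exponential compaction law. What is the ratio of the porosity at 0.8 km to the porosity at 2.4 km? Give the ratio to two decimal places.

1.64

φ(Z₁)/φ(Z₂) = e^(−k·Z₁)/e^(−k·Z₂) = e^{k(Z₂−Z₁)}
= exp(0.31 × 1.6) = exp(0.496) = 1.6421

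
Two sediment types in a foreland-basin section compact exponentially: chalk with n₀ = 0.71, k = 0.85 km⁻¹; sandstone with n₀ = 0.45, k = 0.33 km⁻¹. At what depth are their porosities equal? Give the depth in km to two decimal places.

0.88 km

Set n₀ₐ e^(−kₐZ) = n₀ᵦ e^(−kᵦZ) ⇒ ln(n₀ₐ/n₀ᵦ) = (kₐ − kᵦ)·Z
Z = ln(0.71/0.45) / (0.85 − 0.33) = 0.4560 / 0.52 = 0.877 km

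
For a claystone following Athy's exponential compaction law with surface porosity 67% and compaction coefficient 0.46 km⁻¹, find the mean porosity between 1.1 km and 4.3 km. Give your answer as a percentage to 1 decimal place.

21.1%

⟨n⟩ = (1/(z₂−z₁)) ∫ n₀ e^(−βz) dz = n₀·(e^(−β·z₁) − e^(−β·z₂)) / (β·(z₂−z₁))
e^(−0.46×1.1) = 0.6029; e^(−0.46×4.3) = 0.1383
⟨n⟩ = 0.67 × (0.6029 − 0.1383) / (0.46 × 3.2) = 0.67 × 0.3156 = 0.2114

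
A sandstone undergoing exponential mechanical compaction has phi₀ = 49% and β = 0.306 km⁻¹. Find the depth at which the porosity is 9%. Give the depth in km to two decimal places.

5.54 km

Invert Athy's law: z = ln(phi₀/phi) / β
z = ln(0.49/0.09) / 0.306 = ln(5.444) / 0.306 = 1.6946 / 0.306 = 5.538 km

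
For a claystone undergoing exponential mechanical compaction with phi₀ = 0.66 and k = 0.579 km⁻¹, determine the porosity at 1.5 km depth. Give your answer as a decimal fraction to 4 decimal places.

0.2769

phi = phi₀·exp(−k·Z) = 0.66 × exp(−0.579 × 1.5) = 0.66 × exp(−0.8685)
  = 0.66 × 0.4196 = 0.2769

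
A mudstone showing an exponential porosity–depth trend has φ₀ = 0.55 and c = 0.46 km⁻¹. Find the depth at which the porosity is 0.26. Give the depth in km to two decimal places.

Invert Athy's law: d = ln(φ₀/φ) / c
d = ln(0.55/0.26) / 0.46 = ln(2.115) / 0.46 = 0.7492 / 0.46 = 1.629 km

1.63 km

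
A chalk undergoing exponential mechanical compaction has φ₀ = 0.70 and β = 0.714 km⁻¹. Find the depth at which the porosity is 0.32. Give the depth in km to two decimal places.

1.10 km

Invert Athy's law: Z = ln(φ₀/φ) / β
Z = ln(0.7/0.32) / 0.714 = ln(2.188) / 0.714 = 0.7828 / 0.714 = 1.096 km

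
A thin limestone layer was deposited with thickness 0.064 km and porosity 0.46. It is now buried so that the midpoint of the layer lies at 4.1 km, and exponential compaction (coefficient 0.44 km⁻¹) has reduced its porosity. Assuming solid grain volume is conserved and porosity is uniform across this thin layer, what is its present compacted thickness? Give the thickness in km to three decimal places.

0.037 km

Porosity at 4.1 km: phi = 0.46·exp(−0.44×4.1) = 0.0757
Solid-volume conservation: h(1−phi) = h₀(1−phi₀) ⇒ h = h₀·(1−phi₀)/(1−phi)
h = 0.064 × (1 − 0.46)/(1 − 0.0757) = 0.064 × 0.5842 = 0.0374 km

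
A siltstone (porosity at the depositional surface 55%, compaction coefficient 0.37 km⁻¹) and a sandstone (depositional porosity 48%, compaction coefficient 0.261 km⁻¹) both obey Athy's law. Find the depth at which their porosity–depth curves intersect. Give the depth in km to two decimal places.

1.25 km

Set phi₀ₐ e^(−cₐd) = phi₀ᵦ e^(−cᵦd) ⇒ ln(phi₀ₐ/phi₀ᵦ) = (cₐ − cᵦ)·d
d = ln(0.55/0.48) / (0.37 − 0.261) = 0.1361 / 0.109 = 1.249 km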